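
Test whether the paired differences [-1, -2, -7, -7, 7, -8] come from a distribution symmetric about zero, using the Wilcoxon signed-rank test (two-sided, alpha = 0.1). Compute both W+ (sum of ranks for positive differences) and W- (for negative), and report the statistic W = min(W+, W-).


Step 1: Drop any zero differences (none here) and take |d_i|.
|d| = [1, 2, 7, 7, 7, 8]
Step 2: Midrank |d_i| (ties get averaged ranks).
ranks: |1|->1, |2|->2, |7|->4, |7|->4, |7|->4, |8|->6
Step 3: Attach original signs; sum ranks with positive sign and with negative sign.
W+ = 4 = 4
W- = 1 + 2 + 4 + 4 + 6 = 17
(Check: W+ + W- = 21 should equal n(n+1)/2 = 21.)
Step 4: Test statistic W = min(W+, W-) = 4.
Step 5: Ties in |d|, so use the tie-corrected normal approximation.
        E[W] = n(n+1)/4 = 6*7/4 = 10.5.
        Tie groups: |d|=7 (t=3); sum(t^3 - t) = 24.
        Var[W] = n(n+1)(2n+1)/24 - sum(t^3-t)/48 = 546/24 - 24/48 = 22.25.
        z = (W - E[W]) / sqrt(Var[W]) = (4 - 10.5) / 4.7170 = -1.3780.
        Two-sided p = 2*Phi(z) = 0.168204.
Step 6: alpha = 0.1. fail to reject H0.

W+ = 4, W- = 17, W = min = 4, p = 0.168204, fail to reject H0.


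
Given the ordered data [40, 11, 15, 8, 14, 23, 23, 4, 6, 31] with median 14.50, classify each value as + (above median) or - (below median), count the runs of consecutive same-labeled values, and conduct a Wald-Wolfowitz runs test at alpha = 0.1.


Step 1: Compute median = 14.50; label A = above, B = below.
Labels in order: ABABBAABBA  (n_A = 5, n_B = 5)
Step 2: Count runs R = 7.
Step 3: Under H0 (random ordering), E[R] = 2*n_A*n_B/(n_A+n_B) + 1 = 2*5*5/10 + 1 = 6.0000.
        Var[R] = 2*n_A*n_B*(2*n_A*n_B - n_A - n_B) / ((n_A+n_B)^2 * (n_A+n_B-1)) = 2000/900 = 2.2222.
        SD[R] = 1.4907.
Step 4: Continuity-corrected z = (R - 0.5 - E[R]) / SD[R] = (7 - 0.5 - 6.0000) / 1.4907 = 0.3354.
Step 5: Two-sided p-value via normal approximation = 2*(1 - Phi(|z|)) = 0.737316.
Step 6: alpha = 0.1. fail to reject H0.

R = 7, z = 0.3354, p = 0.737316, fail to reject H0.


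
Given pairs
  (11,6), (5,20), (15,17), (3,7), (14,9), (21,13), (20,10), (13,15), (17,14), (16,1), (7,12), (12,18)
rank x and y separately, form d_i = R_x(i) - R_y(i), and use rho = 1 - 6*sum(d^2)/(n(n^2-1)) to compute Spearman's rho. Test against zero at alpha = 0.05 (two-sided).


Step 1: Rank x and y separately (midranks; no ties here).
rank(x): 11->4, 5->2, 15->8, 3->1, 14->7, 21->12, 20->11, 13->6, 17->10, 16->9, 7->3, 12->5
rank(y): 6->2, 20->12, 17->10, 7->3, 9->4, 13->7, 10->5, 15->9, 14->8, 1->1, 12->6, 18->11
Step 2: d_i = R_x(i) - R_y(i); compute d_i^2.
  (4-2)^2=4, (2-12)^2=100, (8-10)^2=4, (1-3)^2=4, (7-4)^2=9, (12-7)^2=25, (11-5)^2=36, (6-9)^2=9, (10-8)^2=4, (9-1)^2=64, (3-6)^2=9, (5-11)^2=36
sum(d^2) = 304.
Step 3: rho = 1 - 6*304 / (12*(12^2 - 1)) = 1 - 1824/1716 = -0.062937.
Step 4: Under H0, t = rho * sqrt((n-2)/(1-rho^2)) = -0.1994 ~ t(10).
Step 5: Two-sided p-value from the t-distribution with 10 df = 0.845931.
Step 6: alpha = 0.05. fail to reject H0.

rho = -0.0629, p = 0.845931, fail to reject H0 at alpha = 0.05.


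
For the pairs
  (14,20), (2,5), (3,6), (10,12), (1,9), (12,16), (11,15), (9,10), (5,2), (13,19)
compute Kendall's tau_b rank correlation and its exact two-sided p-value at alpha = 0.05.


Step 1: Enumerate the 45 unordered pairs (i,j) with i<j and classify each by sign(x_j-x_i) * sign(y_j-y_i).
  (1,2):dx=-12,dy=-15->C; (1,3):dx=-11,dy=-14->C; (1,4):dx=-4,dy=-8->C; (1,5):dx=-13,dy=-11->C
  (1,6):dx=-2,dy=-4->C; (1,7):dx=-3,dy=-5->C; (1,8):dx=-5,dy=-10->C; (1,9):dx=-9,dy=-18->C
  (1,10):dx=-1,dy=-1->C; (2,3):dx=+1,dy=+1->C; (2,4):dx=+8,dy=+7->C; (2,5):dx=-1,dy=+4->D
  (2,6):dx=+10,dy=+11->C; (2,7):dx=+9,dy=+10->C; (2,8):dx=+7,dy=+5->C; (2,9):dx=+3,dy=-3->D
  (2,10):dx=+11,dy=+14->C; (3,4):dx=+7,dy=+6->C; (3,5):dx=-2,dy=+3->D; (3,6):dx=+9,dy=+10->C
  (3,7):dx=+8,dy=+9->C; (3,8):dx=+6,dy=+4->C; (3,9):dx=+2,dy=-4->D; (3,10):dx=+10,dy=+13->C
  (4,5):dx=-9,dy=-3->C; (4,6):dx=+2,dy=+4->C; (4,7):dx=+1,dy=+3->C; (4,8):dx=-1,dy=-2->C
  (4,9):dx=-5,dy=-10->C; (4,10):dx=+3,dy=+7->C; (5,6):dx=+11,dy=+7->C; (5,7):dx=+10,dy=+6->C
  (5,8):dx=+8,dy=+1->C; (5,9):dx=+4,dy=-7->D; (5,10):dx=+12,dy=+10->C; (6,7):dx=-1,dy=-1->C
  (6,8):dx=-3,dy=-6->C; (6,9):dx=-7,dy=-14->C; (6,10):dx=+1,dy=+3->C; (7,8):dx=-2,dy=-5->C
  (7,9):dx=-6,dy=-13->C; (7,10):dx=+2,dy=+4->C; (8,9):dx=-4,dy=-8->C; (8,10):dx=+4,dy=+9->C
  (9,10):dx=+8,dy=+17->C
Step 2: C = 40, D = 5, total pairs = 45.
Step 3: tau = (C - D)/(n(n-1)/2) = (40 - 5)/45 = 0.777778.
Step 4: Exact two-sided p-value (enumerate n! = 3628800 permutations of y under H0): p = 0.000946.
Step 5: alpha = 0.05. reject H0.

tau_b = 0.7778 (C=40, D=5), p = 0.000946, reject H0.


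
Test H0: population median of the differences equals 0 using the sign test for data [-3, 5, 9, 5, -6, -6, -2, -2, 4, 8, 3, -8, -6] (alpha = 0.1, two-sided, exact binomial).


Step 1: Discard zero differences. Original n = 13; n_eff = number of nonzero differences = 13.
Nonzero differences (with sign): -3, +5, +9, +5, -6, -6, -2, -2, +4, +8, +3, -8, -6
Step 2: Count signs: positive = 6, negative = 7.
Step 3: Under H0: P(positive) = 0.5, so the number of positives S ~ Bin(13, 0.5).
Step 4: Two-sided exact p-value = sum of Bin(13,0.5) probabilities at or below the observed probability = 1.000000.
Step 5: alpha = 0.1. fail to reject H0.

n_eff = 13, pos = 6, neg = 7, p = 1.000000, fail to reject H0.


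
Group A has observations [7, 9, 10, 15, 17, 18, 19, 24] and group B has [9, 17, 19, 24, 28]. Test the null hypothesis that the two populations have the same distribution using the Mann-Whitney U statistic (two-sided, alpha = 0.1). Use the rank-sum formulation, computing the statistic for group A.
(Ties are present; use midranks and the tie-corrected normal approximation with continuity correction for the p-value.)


Step 1: Combine and sort all 13 observations; assign midranks.
sorted (value, group): (7,X), (9,X), (9,Y), (10,X), (15,X), (17,X), (17,Y), (18,X), (19,X), (19,Y), (24,X), (24,Y), (28,Y)
ranks: 7->1, 9->2.5, 9->2.5, 10->4, 15->5, 17->6.5, 17->6.5, 18->8, 19->9.5, 19->9.5, 24->11.5, 24->11.5, 28->13
Step 2: Rank sum for X: R1 = 1 + 2.5 + 4 + 5 + 6.5 + 8 + 9.5 + 11.5 = 48.
Step 3: U_X = R1 - n1(n1+1)/2 = 48 - 8*9/2 = 48 - 36 = 12.
       U_Y = n1*n2 - U_X = 40 - 12 = 28.
Step 4: Ties are present, so use the tie-corrected normal approximation (with continuity correction) for the p-value.
Step 5: p-value = 0.269606; compare to alpha = 0.1. fail to reject H0.

U_X = 12, p = 0.269606, fail to reject H0 at alpha = 0.1.


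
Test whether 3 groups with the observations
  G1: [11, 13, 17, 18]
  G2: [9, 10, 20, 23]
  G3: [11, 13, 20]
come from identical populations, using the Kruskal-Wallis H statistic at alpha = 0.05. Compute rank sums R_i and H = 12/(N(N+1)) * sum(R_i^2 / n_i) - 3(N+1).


Step 1: Combine all N = 11 observations and assign midranks.
sorted (value, group, rank): (9,G2,1), (10,G2,2), (11,G1,3.5), (11,G3,3.5), (13,G1,5.5), (13,G3,5.5), (17,G1,7), (18,G1,8), (20,G2,9.5), (20,G3,9.5), (23,G2,11)
Step 2: Sum ranks within each group.
R_1 = 24 (n_1 = 4)
R_2 = 23.5 (n_2 = 4)
R_3 = 18.5 (n_3 = 3)
Step 3: H = 12/(N(N+1)) * sum(R_i^2/n_i) - 3(N+1)
     = 12/(11*12) * (24^2/4 + 23.5^2/4 + 18.5^2/3) - 3*12
     = 0.090909 * 396.146 - 36
     = 0.013258.
Step 4: Ties present; correction factor C = 1 - 18/(11^3 - 11) = 0.986364. Corrected H = 0.013258 / 0.986364 = 0.013441.
Step 5: Under H0, H ~ chi^2(2); p-value = 0.993302.
Step 6: alpha = 0.05. fail to reject H0.

H = 0.0134, df = 2, p = 0.993302, fail to reject H0.


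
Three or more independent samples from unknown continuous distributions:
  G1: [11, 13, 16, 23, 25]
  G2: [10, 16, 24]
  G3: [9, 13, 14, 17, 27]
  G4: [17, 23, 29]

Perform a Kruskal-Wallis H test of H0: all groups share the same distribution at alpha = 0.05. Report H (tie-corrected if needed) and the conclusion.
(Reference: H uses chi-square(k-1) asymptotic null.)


Step 1: Combine all N = 16 observations and assign midranks.
sorted (value, group, rank): (9,G3,1), (10,G2,2), (11,G1,3), (13,G1,4.5), (13,G3,4.5), (14,G3,6), (16,G1,7.5), (16,G2,7.5), (17,G3,9.5), (17,G4,9.5), (23,G1,11.5), (23,G4,11.5), (24,G2,13), (25,G1,14), (27,G3,15), (29,G4,16)
Step 2: Sum ranks within each group.
R_1 = 40.5 (n_1 = 5)
R_2 = 22.5 (n_2 = 3)
R_3 = 36 (n_3 = 5)
R_4 = 37 (n_4 = 3)
Step 3: H = 12/(N(N+1)) * sum(R_i^2/n_i) - 3(N+1)
     = 12/(16*17) * (40.5^2/5 + 22.5^2/3 + 36^2/5 + 37^2/3) - 3*17
     = 0.044118 * 1212.33 - 51
     = 2.485294.
Step 4: Ties present; correction factor C = 1 - 24/(16^3 - 16) = 0.994118. Corrected H = 2.485294 / 0.994118 = 2.500000.
Step 5: Under H0, H ~ chi^2(3); p-value = 0.475291.
Step 6: alpha = 0.05. fail to reject H0.

H = 2.5000, df = 3, p = 0.475291, fail to reject H0.


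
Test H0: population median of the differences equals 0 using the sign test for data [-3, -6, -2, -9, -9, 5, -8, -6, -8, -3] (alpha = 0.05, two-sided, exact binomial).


Step 1: Discard zero differences. Original n = 10; n_eff = number of nonzero differences = 10.
Nonzero differences (with sign): -3, -6, -2, -9, -9, +5, -8, -6, -8, -3
Step 2: Count signs: positive = 1, negative = 9.
Step 3: Under H0: P(positive) = 0.5, so the number of positives S ~ Bin(10, 0.5).
Step 4: Two-sided exact p-value = sum of Bin(10,0.5) probabilities at or below the observed probability = 0.021484.
Step 5: alpha = 0.05. reject H0.

n_eff = 10, pos = 1, neg = 9, p = 0.021484, reject H0.


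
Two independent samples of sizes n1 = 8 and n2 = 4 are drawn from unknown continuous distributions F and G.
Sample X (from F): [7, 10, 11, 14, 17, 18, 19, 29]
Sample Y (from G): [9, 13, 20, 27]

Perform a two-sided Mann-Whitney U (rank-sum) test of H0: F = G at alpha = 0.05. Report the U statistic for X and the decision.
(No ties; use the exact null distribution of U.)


Step 1: Combine and sort all 12 observations; assign midranks.
sorted (value, group): (7,X), (9,Y), (10,X), (11,X), (13,Y), (14,X), (17,X), (18,X), (19,X), (20,Y), (27,Y), (29,X)
ranks: 7->1, 9->2, 10->3, 11->4, 13->5, 14->6, 17->7, 18->8, 19->9, 20->10, 27->11, 29->12
Step 2: Rank sum for X: R1 = 1 + 3 + 4 + 6 + 7 + 8 + 9 + 12 = 50.
Step 3: U_X = R1 - n1(n1+1)/2 = 50 - 8*9/2 = 50 - 36 = 14.
       U_Y = n1*n2 - U_X = 32 - 14 = 18.
Step 4: No ties, so the exact null distribution of U (based on enumerating the C(12,8) = 495 equally likely rank assignments) gives the two-sided p-value.
Step 5: p-value = 0.808081; compare to alpha = 0.05. fail to reject H0.

U_X = 14, p = 0.808081, fail to reject H0 at alpha = 0.05.


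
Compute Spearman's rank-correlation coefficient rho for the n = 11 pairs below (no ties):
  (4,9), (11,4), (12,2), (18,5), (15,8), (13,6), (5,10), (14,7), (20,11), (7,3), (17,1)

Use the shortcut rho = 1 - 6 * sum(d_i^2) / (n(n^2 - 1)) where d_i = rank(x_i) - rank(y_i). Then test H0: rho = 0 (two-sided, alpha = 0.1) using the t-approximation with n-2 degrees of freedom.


Step 1: Rank x and y separately (midranks; no ties here).
rank(x): 4->1, 11->4, 12->5, 18->10, 15->8, 13->6, 5->2, 14->7, 20->11, 7->3, 17->9
rank(y): 9->9, 4->4, 2->2, 5->5, 8->8, 6->6, 10->10, 7->7, 11->11, 3->3, 1->1
Step 2: d_i = R_x(i) - R_y(i); compute d_i^2.
  (1-9)^2=64, (4-4)^2=0, (5-2)^2=9, (10-5)^2=25, (8-8)^2=0, (6-6)^2=0, (2-10)^2=64, (7-7)^2=0, (11-11)^2=0, (3-3)^2=0, (9-1)^2=64
sum(d^2) = 226.
Step 3: rho = 1 - 6*226 / (11*(11^2 - 1)) = 1 - 1356/1320 = -0.027273.
Step 4: Under H0, t = rho * sqrt((n-2)/(1-rho^2)) = -0.0818 ~ t(9).
Step 5: Two-sided p-value from the t-distribution with 9 df = 0.936558.
Step 6: alpha = 0.1. fail to reject H0.

rho = -0.0273, p = 0.936558, fail to reject H0 at alpha = 0.1.


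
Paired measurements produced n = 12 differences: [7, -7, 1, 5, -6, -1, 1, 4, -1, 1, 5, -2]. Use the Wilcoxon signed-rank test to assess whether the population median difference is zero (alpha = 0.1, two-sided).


Step 1: Drop any zero differences (none here) and take |d_i|.
|d| = [7, 7, 1, 5, 6, 1, 1, 4, 1, 1, 5, 2]
Step 2: Midrank |d_i| (ties get averaged ranks).
ranks: |7|->11.5, |7|->11.5, |1|->3, |5|->8.5, |6|->10, |1|->3, |1|->3, |4|->7, |1|->3, |1|->3, |5|->8.5, |2|->6
Step 3: Attach original signs; sum ranks with positive sign and with negative sign.
W+ = 11.5 + 3 + 8.5 + 3 + 7 + 3 + 8.5 = 44.5
W- = 11.5 + 10 + 3 + 3 + 6 = 33.5
(Check: W+ + W- = 78 should equal n(n+1)/2 = 78.)
Step 4: Test statistic W = min(W+, W-) = 33.5.
Step 5: Ties in |d|, so use the tie-corrected normal approximation.
        E[W] = n(n+1)/4 = 12*13/4 = 39.
        Tie groups: |d|=1 (t=5), |d|=5 (t=2), |d|=7 (t=2); sum(t^3 - t) = 132.
        Var[W] = n(n+1)(2n+1)/24 - sum(t^3-t)/48 = 3900/24 - 132/48 = 159.75.
        z = (W - E[W]) / sqrt(Var[W]) = (33.5 - 39) / 12.6392 = -0.4352.
        Two-sided p = 2*Phi(z) = 0.663451.
Step 6: alpha = 0.1. fail to reject H0.

W+ = 44.5, W- = 33.5, W = min = 33.5, p = 0.663451, fail to reject H0.


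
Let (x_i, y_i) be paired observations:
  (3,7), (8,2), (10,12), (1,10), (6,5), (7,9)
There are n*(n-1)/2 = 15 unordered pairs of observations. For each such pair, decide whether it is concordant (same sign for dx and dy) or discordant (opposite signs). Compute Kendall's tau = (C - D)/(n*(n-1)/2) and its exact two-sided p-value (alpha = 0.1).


Step 1: Enumerate the 15 unordered pairs (i,j) with i<j and classify each by sign(x_j-x_i) * sign(y_j-y_i).
  (1,2):dx=+5,dy=-5->D; (1,3):dx=+7,dy=+5->C; (1,4):dx=-2,dy=+3->D; (1,5):dx=+3,dy=-2->D
  (1,6):dx=+4,dy=+2->C; (2,3):dx=+2,dy=+10->C; (2,4):dx=-7,dy=+8->D; (2,5):dx=-2,dy=+3->D
  (2,6):dx=-1,dy=+7->D; (3,4):dx=-9,dy=-2->C; (3,5):dx=-4,dy=-7->C; (3,6):dx=-3,dy=-3->C
  (4,5):dx=+5,dy=-5->D; (4,6):dx=+6,dy=-1->D; (5,6):dx=+1,dy=+4->C
Step 2: C = 7, D = 8, total pairs = 15.
Step 3: tau = (C - D)/(n(n-1)/2) = (7 - 8)/15 = -0.066667.
Step 4: Exact two-sided p-value (enumerate n! = 720 permutations of y under H0): p = 1.000000.
Step 5: alpha = 0.1. fail to reject H0.

tau_b = -0.0667 (C=7, D=8), p = 1.000000, fail to reject H0.


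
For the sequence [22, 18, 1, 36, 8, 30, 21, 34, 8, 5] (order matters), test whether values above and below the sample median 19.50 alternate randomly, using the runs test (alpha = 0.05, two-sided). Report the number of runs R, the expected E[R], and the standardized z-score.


Step 1: Compute median = 19.50; label A = above, B = below.
Labels in order: ABBABAAABB  (n_A = 5, n_B = 5)
Step 2: Count runs R = 6.
Step 3: Under H0 (random ordering), E[R] = 2*n_A*n_B/(n_A+n_B) + 1 = 2*5*5/10 + 1 = 6.0000.
        Var[R] = 2*n_A*n_B*(2*n_A*n_B - n_A - n_B) / ((n_A+n_B)^2 * (n_A+n_B-1)) = 2000/900 = 2.2222.
        SD[R] = 1.4907.
Step 4: R = E[R], so z = 0 with no continuity correction.
Step 5: Two-sided p-value via normal approximation = 2*(1 - Phi(|z|)) = 1.000000.
Step 6: alpha = 0.05. fail to reject H0.

R = 6, z = 0.0000, p = 1.000000, fail to reject H0.


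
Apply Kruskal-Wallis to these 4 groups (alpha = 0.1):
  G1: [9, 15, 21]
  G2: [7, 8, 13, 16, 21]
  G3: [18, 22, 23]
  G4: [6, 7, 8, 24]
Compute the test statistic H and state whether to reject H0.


Step 1: Combine all N = 15 observations and assign midranks.
sorted (value, group, rank): (6,G4,1), (7,G2,2.5), (7,G4,2.5), (8,G2,4.5), (8,G4,4.5), (9,G1,6), (13,G2,7), (15,G1,8), (16,G2,9), (18,G3,10), (21,G1,11.5), (21,G2,11.5), (22,G3,13), (23,G3,14), (24,G4,15)
Step 2: Sum ranks within each group.
R_1 = 25.5 (n_1 = 3)
R_2 = 34.5 (n_2 = 5)
R_3 = 37 (n_3 = 3)
R_4 = 23 (n_4 = 4)
Step 3: H = 12/(N(N+1)) * sum(R_i^2/n_i) - 3(N+1)
     = 12/(15*16) * (25.5^2/3 + 34.5^2/5 + 37^2/3 + 23^2/4) - 3*16
     = 0.050000 * 1043.38 - 48
     = 4.169167.
Step 4: Ties present; correction factor C = 1 - 18/(15^3 - 15) = 0.994643. Corrected H = 4.169167 / 0.994643 = 4.191622.
Step 5: Under H0, H ~ chi^2(3); p-value = 0.241502.
Step 6: alpha = 0.1. fail to reject H0.

H = 4.1916, df = 3, p = 0.241502, fail to reject H0.


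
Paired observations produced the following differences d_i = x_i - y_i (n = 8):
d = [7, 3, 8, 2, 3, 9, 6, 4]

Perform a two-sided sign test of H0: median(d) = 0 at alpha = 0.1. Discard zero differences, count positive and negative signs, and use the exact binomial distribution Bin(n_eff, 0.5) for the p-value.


Step 1: Discard zero differences. Original n = 8; n_eff = number of nonzero differences = 8.
Nonzero differences (with sign): +7, +3, +8, +2, +3, +9, +6, +4
Step 2: Count signs: positive = 8, negative = 0.
Step 3: Under H0: P(positive) = 0.5, so the number of positives S ~ Bin(8, 0.5).
Step 4: Two-sided exact p-value = sum of Bin(8,0.5) probabilities at or below the observed probability = 0.007812.
Step 5: alpha = 0.1. reject H0.

n_eff = 8, pos = 8, neg = 0, p = 0.007812, reject H0.


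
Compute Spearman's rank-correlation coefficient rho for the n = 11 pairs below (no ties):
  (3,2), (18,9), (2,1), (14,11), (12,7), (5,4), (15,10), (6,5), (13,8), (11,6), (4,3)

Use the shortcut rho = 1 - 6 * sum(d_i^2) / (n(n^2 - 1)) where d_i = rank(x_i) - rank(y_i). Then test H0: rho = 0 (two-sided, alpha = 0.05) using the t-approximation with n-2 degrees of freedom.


Step 1: Rank x and y separately (midranks; no ties here).
rank(x): 3->2, 18->11, 2->1, 14->9, 12->7, 5->4, 15->10, 6->5, 13->8, 11->6, 4->3
rank(y): 2->2, 9->9, 1->1, 11->11, 7->7, 4->4, 10->10, 5->5, 8->8, 6->6, 3->3
Step 2: d_i = R_x(i) - R_y(i); compute d_i^2.
  (2-2)^2=0, (11-9)^2=4, (1-1)^2=0, (9-11)^2=4, (7-7)^2=0, (4-4)^2=0, (10-10)^2=0, (5-5)^2=0, (8-8)^2=0, (6-6)^2=0, (3-3)^2=0
sum(d^2) = 8.
Step 3: rho = 1 - 6*8 / (11*(11^2 - 1)) = 1 - 48/1320 = 0.963636.
Step 4: Under H0, t = rho * sqrt((n-2)/(1-rho^2)) = 10.8186 ~ t(9).
Step 5: Two-sided p-value from the t-distribution with 9 df = 0.000002.
Step 6: alpha = 0.05. reject H0.

rho = 0.9636, p = 0.000002, reject H0 at alpha = 0.05.


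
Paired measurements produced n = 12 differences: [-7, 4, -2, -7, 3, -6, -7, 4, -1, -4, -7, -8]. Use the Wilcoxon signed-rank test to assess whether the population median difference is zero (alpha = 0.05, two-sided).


Step 1: Drop any zero differences (none here) and take |d_i|.
|d| = [7, 4, 2, 7, 3, 6, 7, 4, 1, 4, 7, 8]
Step 2: Midrank |d_i| (ties get averaged ranks).
ranks: |7|->9.5, |4|->5, |2|->2, |7|->9.5, |3|->3, |6|->7, |7|->9.5, |4|->5, |1|->1, |4|->5, |7|->9.5, |8|->12
Step 3: Attach original signs; sum ranks with positive sign and with negative sign.
W+ = 5 + 3 + 5 = 13
W- = 9.5 + 2 + 9.5 + 7 + 9.5 + 1 + 5 + 9.5 + 12 = 65
(Check: W+ + W- = 78 should equal n(n+1)/2 = 78.)
Step 4: Test statistic W = min(W+, W-) = 13.
Step 5: Ties in |d|, so use the tie-corrected normal approximation.
        E[W] = n(n+1)/4 = 12*13/4 = 39.
        Tie groups: |d|=4 (t=3), |d|=7 (t=4); sum(t^3 - t) = 84.
        Var[W] = n(n+1)(2n+1)/24 - sum(t^3-t)/48 = 3900/24 - 84/48 = 160.75.
        z = (W - E[W]) / sqrt(Var[W]) = (13 - 39) / 12.6787 = -2.0507.
        Two-sided p = 2*Phi(z) = 0.040298.
Step 6: alpha = 0.05. reject H0.

W+ = 13, W- = 65, W = min = 13, p = 0.040298, reject H0.


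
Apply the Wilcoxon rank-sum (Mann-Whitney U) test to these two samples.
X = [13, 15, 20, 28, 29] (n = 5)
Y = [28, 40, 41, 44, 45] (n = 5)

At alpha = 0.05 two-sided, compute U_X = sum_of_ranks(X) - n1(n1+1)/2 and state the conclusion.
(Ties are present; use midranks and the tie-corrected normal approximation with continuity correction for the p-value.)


Step 1: Combine and sort all 10 observations; assign midranks.
sorted (value, group): (13,X), (15,X), (20,X), (28,X), (28,Y), (29,X), (40,Y), (41,Y), (44,Y), (45,Y)
ranks: 13->1, 15->2, 20->3, 28->4.5, 28->4.5, 29->6, 40->7, 41->8, 44->9, 45->10
Step 2: Rank sum for X: R1 = 1 + 2 + 3 + 4.5 + 6 = 16.5.
Step 3: U_X = R1 - n1(n1+1)/2 = 16.5 - 5*6/2 = 16.5 - 15 = 1.5.
       U_Y = n1*n2 - U_X = 25 - 1.5 = 23.5.
Step 4: Ties are present, so use the tie-corrected normal approximation (with continuity correction) for the p-value.
Step 5: p-value = 0.027803; compare to alpha = 0.05. reject H0.

U_X = 1.5, p = 0.027803, reject H0 at alpha = 0.05.


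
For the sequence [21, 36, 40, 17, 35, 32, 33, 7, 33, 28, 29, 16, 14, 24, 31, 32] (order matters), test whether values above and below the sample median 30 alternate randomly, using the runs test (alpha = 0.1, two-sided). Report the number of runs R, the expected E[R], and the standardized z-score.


Step 1: Compute median = 30; label A = above, B = below.
Labels in order: BAABAAABABBBBBAA  (n_A = 8, n_B = 8)
Step 2: Count runs R = 8.
Step 3: Under H0 (random ordering), E[R] = 2*n_A*n_B/(n_A+n_B) + 1 = 2*8*8/16 + 1 = 9.0000.
        Var[R] = 2*n_A*n_B*(2*n_A*n_B - n_A - n_B) / ((n_A+n_B)^2 * (n_A+n_B-1)) = 14336/3840 = 3.7333.
        SD[R] = 1.9322.
Step 4: Continuity-corrected z = (R + 0.5 - E[R]) / SD[R] = (8 + 0.5 - 9.0000) / 1.9322 = -0.2588.
Step 5: Two-sided p-value via normal approximation = 2*(1 - Phi(|z|)) = 0.795809.
Step 6: alpha = 0.1. fail to reject H0.

R = 8, z = -0.2588, p = 0.795809, fail to reject H0.


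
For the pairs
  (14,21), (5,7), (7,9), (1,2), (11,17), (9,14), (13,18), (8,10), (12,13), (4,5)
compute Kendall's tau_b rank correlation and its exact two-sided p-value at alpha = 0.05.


Step 1: Enumerate the 45 unordered pairs (i,j) with i<j and classify each by sign(x_j-x_i) * sign(y_j-y_i).
  (1,2):dx=-9,dy=-14->C; (1,3):dx=-7,dy=-12->C; (1,4):dx=-13,dy=-19->C; (1,5):dx=-3,dy=-4->C
  (1,6):dx=-5,dy=-7->C; (1,7):dx=-1,dy=-3->C; (1,8):dx=-6,dy=-11->C; (1,9):dx=-2,dy=-8->C
  (1,10):dx=-10,dy=-16->C; (2,3):dx=+2,dy=+2->C; (2,4):dx=-4,dy=-5->C; (2,5):dx=+6,dy=+10->C
  (2,6):dx=+4,dy=+7->C; (2,7):dx=+8,dy=+11->C; (2,8):dx=+3,dy=+3->C; (2,9):dx=+7,dy=+6->C
  (2,10):dx=-1,dy=-2->C; (3,4):dx=-6,dy=-7->C; (3,5):dx=+4,dy=+8->C; (3,6):dx=+2,dy=+5->C
  (3,7):dx=+6,dy=+9->C; (3,8):dx=+1,dy=+1->C; (3,9):dx=+5,dy=+4->C; (3,10):dx=-3,dy=-4->C
  (4,5):dx=+10,dy=+15->C; (4,6):dx=+8,dy=+12->C; (4,7):dx=+12,dy=+16->C; (4,8):dx=+7,dy=+8->C
  (4,9):dx=+11,dy=+11->C; (4,10):dx=+3,dy=+3->C; (5,6):dx=-2,dy=-3->C; (5,7):dx=+2,dy=+1->C
  (5,8):dx=-3,dy=-7->C; (5,9):dx=+1,dy=-4->D; (5,10):dx=-7,dy=-12->C; (6,7):dx=+4,dy=+4->C
  (6,8):dx=-1,dy=-4->C; (6,9):dx=+3,dy=-1->D; (6,10):dx=-5,dy=-9->C; (7,8):dx=-5,dy=-8->C
  (7,9):dx=-1,dy=-5->C; (7,10):dx=-9,dy=-13->C; (8,9):dx=+4,dy=+3->C; (8,10):dx=-4,dy=-5->C
  (9,10):dx=-8,dy=-8->C
Step 2: C = 43, D = 2, total pairs = 45.
Step 3: tau = (C - D)/(n(n-1)/2) = (43 - 2)/45 = 0.911111.
Step 4: Exact two-sided p-value (enumerate n! = 3628800 permutations of y under H0): p = 0.000030.
Step 5: alpha = 0.05. reject H0.

tau_b = 0.9111 (C=43, D=2), p = 0.000030, reject H0.


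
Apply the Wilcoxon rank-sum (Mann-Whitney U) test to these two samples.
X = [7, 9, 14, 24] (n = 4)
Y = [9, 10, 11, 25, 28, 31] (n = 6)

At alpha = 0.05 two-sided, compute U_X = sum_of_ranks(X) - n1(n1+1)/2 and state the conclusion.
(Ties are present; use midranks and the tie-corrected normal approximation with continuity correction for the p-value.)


Step 1: Combine and sort all 10 observations; assign midranks.
sorted (value, group): (7,X), (9,X), (9,Y), (10,Y), (11,Y), (14,X), (24,X), (25,Y), (28,Y), (31,Y)
ranks: 7->1, 9->2.5, 9->2.5, 10->4, 11->5, 14->6, 24->7, 25->8, 28->9, 31->10
Step 2: Rank sum for X: R1 = 1 + 2.5 + 6 + 7 = 16.5.
Step 3: U_X = R1 - n1(n1+1)/2 = 16.5 - 4*5/2 = 16.5 - 10 = 6.5.
       U_Y = n1*n2 - U_X = 24 - 6.5 = 17.5.
Step 4: Ties are present, so use the tie-corrected normal approximation (with continuity correction) for the p-value.
Step 5: p-value = 0.284958; compare to alpha = 0.05. fail to reject H0.

U_X = 6.5, p = 0.284958, fail to reject H0 at alpha = 0.05.


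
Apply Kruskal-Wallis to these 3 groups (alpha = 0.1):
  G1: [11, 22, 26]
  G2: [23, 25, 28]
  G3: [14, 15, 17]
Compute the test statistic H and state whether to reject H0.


Step 1: Combine all N = 9 observations and assign midranks.
sorted (value, group, rank): (11,G1,1), (14,G3,2), (15,G3,3), (17,G3,4), (22,G1,5), (23,G2,6), (25,G2,7), (26,G1,8), (28,G2,9)
Step 2: Sum ranks within each group.
R_1 = 14 (n_1 = 3)
R_2 = 22 (n_2 = 3)
R_3 = 9 (n_3 = 3)
Step 3: H = 12/(N(N+1)) * sum(R_i^2/n_i) - 3(N+1)
     = 12/(9*10) * (14^2/3 + 22^2/3 + 9^2/3) - 3*10
     = 0.133333 * 253.667 - 30
     = 3.822222.
Step 4: No ties, so H is used without correction.
Step 5: Under H0, H ~ chi^2(2); p-value = 0.147916.
Step 6: alpha = 0.1. fail to reject H0.

H = 3.8222, df = 2, p = 0.147916, fail to reject H0.


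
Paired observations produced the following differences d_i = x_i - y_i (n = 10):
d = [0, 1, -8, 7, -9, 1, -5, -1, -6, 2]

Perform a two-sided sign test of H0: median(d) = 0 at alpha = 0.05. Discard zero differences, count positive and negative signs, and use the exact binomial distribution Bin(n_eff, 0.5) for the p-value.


Step 1: Discard zero differences. Original n = 10; n_eff = number of nonzero differences = 9.
Nonzero differences (with sign): +1, -8, +7, -9, +1, -5, -1, -6, +2
Step 2: Count signs: positive = 4, negative = 5.
Step 3: Under H0: P(positive) = 0.5, so the number of positives S ~ Bin(9, 0.5).
Step 4: Two-sided exact p-value = sum of Bin(9,0.5) probabilities at or below the observed probability = 1.000000.
Step 5: alpha = 0.05. fail to reject H0.

n_eff = 9, pos = 4, neg = 5, p = 1.000000, fail to reject H0.


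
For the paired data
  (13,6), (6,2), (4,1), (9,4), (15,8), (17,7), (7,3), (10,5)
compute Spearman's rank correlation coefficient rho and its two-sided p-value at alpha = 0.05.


Step 1: Rank x and y separately (midranks; no ties here).
rank(x): 13->6, 6->2, 4->1, 9->4, 15->7, 17->8, 7->3, 10->5
rank(y): 6->6, 2->2, 1->1, 4->4, 8->8, 7->7, 3->3, 5->5
Step 2: d_i = R_x(i) - R_y(i); compute d_i^2.
  (6-6)^2=0, (2-2)^2=0, (1-1)^2=0, (4-4)^2=0, (7-8)^2=1, (8-7)^2=1, (3-3)^2=0, (5-5)^2=0
sum(d^2) = 2.
Step 3: rho = 1 - 6*2 / (8*(8^2 - 1)) = 1 - 12/504 = 0.976190.
Step 4: Under H0, t = rho * sqrt((n-2)/(1-rho^2)) = 11.0235 ~ t(6).
Step 5: Two-sided p-value from the t-distribution with 6 df = 0.000033.
Step 6: alpha = 0.05. reject H0.

rho = 0.9762, p = 0.000033, reject H0 at alpha = 0.05.


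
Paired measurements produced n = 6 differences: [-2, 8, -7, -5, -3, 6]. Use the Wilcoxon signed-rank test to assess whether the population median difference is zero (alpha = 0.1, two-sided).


Step 1: Drop any zero differences (none here) and take |d_i|.
|d| = [2, 8, 7, 5, 3, 6]
Step 2: Midrank |d_i| (ties get averaged ranks).
ranks: |2|->1, |8|->6, |7|->5, |5|->3, |3|->2, |6|->4
Step 3: Attach original signs; sum ranks with positive sign and with negative sign.
W+ = 6 + 4 = 10
W- = 1 + 5 + 3 + 2 = 11
(Check: W+ + W- = 21 should equal n(n+1)/2 = 21.)
Step 4: Test statistic W = min(W+, W-) = 10.
Step 5: No ties, so the exact null distribution over the 2^6 = 64 sign assignments gives the two-sided p-value = 1.000000.
Step 6: alpha = 0.1. fail to reject H0.

W+ = 10, W- = 11, W = min = 10, p = 1.000000, fail to reject H0.


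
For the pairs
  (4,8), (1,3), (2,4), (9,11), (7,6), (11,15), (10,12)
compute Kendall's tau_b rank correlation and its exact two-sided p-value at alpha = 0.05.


Step 1: Enumerate the 21 unordered pairs (i,j) with i<j and classify each by sign(x_j-x_i) * sign(y_j-y_i).
  (1,2):dx=-3,dy=-5->C; (1,3):dx=-2,dy=-4->C; (1,4):dx=+5,dy=+3->C; (1,5):dx=+3,dy=-2->D
  (1,6):dx=+7,dy=+7->C; (1,7):dx=+6,dy=+4->C; (2,3):dx=+1,dy=+1->C; (2,4):dx=+8,dy=+8->C
  (2,5):dx=+6,dy=+3->C; (2,6):dx=+10,dy=+12->C; (2,7):dx=+9,dy=+9->C; (3,4):dx=+7,dy=+7->C
  (3,5):dx=+5,dy=+2->C; (3,6):dx=+9,dy=+11->C; (3,7):dx=+8,dy=+8->C; (4,5):dx=-2,dy=-5->C
  (4,6):dx=+2,dy=+4->C; (4,7):dx=+1,dy=+1->C; (5,6):dx=+4,dy=+9->C; (5,7):dx=+3,dy=+6->C
  (6,7):dx=-1,dy=-3->C
Step 2: C = 20, D = 1, total pairs = 21.
Step 3: tau = (C - D)/(n(n-1)/2) = (20 - 1)/21 = 0.904762.
Step 4: Exact two-sided p-value (enumerate n! = 5040 permutations of y under H0): p = 0.002778.
Step 5: alpha = 0.05. reject H0.

tau_b = 0.9048 (C=20, D=1), p = 0.002778, reject H0.


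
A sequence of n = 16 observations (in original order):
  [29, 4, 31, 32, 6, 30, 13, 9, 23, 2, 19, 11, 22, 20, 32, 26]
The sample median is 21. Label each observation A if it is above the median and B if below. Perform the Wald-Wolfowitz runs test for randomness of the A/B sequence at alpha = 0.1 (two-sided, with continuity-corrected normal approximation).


Step 1: Compute median = 21; label A = above, B = below.
Labels in order: ABAABABBABBBABAA  (n_A = 8, n_B = 8)
Step 2: Count runs R = 11.
Step 3: Under H0 (random ordering), E[R] = 2*n_A*n_B/(n_A+n_B) + 1 = 2*8*8/16 + 1 = 9.0000.
        Var[R] = 2*n_A*n_B*(2*n_A*n_B - n_A - n_B) / ((n_A+n_B)^2 * (n_A+n_B-1)) = 14336/3840 = 3.7333.
        SD[R] = 1.9322.
Step 4: Continuity-corrected z = (R - 0.5 - E[R]) / SD[R] = (11 - 0.5 - 9.0000) / 1.9322 = 0.7763.
Step 5: Two-sided p-value via normal approximation = 2*(1 - Phi(|z|)) = 0.437558.
Step 6: alpha = 0.1. fail to reject H0.

R = 11, z = 0.7763, p = 0.437558, fail to reject H0.


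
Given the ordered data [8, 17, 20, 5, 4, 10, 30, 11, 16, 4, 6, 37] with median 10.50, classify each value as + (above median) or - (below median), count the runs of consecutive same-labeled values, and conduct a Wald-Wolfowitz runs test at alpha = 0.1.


Step 1: Compute median = 10.50; label A = above, B = below.
Labels in order: BAABBBAAABBA  (n_A = 6, n_B = 6)
Step 2: Count runs R = 6.
Step 3: Under H0 (random ordering), E[R] = 2*n_A*n_B/(n_A+n_B) + 1 = 2*6*6/12 + 1 = 7.0000.
        Var[R] = 2*n_A*n_B*(2*n_A*n_B - n_A - n_B) / ((n_A+n_B)^2 * (n_A+n_B-1)) = 4320/1584 = 2.7273.
        SD[R] = 1.6514.
Step 4: Continuity-corrected z = (R + 0.5 - E[R]) / SD[R] = (6 + 0.5 - 7.0000) / 1.6514 = -0.3028.
Step 5: Two-sided p-value via normal approximation = 2*(1 - Phi(|z|)) = 0.762069.
Step 6: alpha = 0.1. fail to reject H0.

R = 6, z = -0.3028, p = 0.762069, fail to reject H0.


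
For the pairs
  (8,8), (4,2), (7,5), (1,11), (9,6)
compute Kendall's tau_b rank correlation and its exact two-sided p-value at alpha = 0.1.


Step 1: Enumerate the 10 unordered pairs (i,j) with i<j and classify each by sign(x_j-x_i) * sign(y_j-y_i).
  (1,2):dx=-4,dy=-6->C; (1,3):dx=-1,dy=-3->C; (1,4):dx=-7,dy=+3->D; (1,5):dx=+1,dy=-2->D
  (2,3):dx=+3,dy=+3->C; (2,4):dx=-3,dy=+9->D; (2,5):dx=+5,dy=+4->C; (3,4):dx=-6,dy=+6->D
  (3,5):dx=+2,dy=+1->C; (4,5):dx=+8,dy=-5->D
Step 2: C = 5, D = 5, total pairs = 10.
Step 3: tau = (C - D)/(n(n-1)/2) = (5 - 5)/10 = 0.000000.
Step 4: Exact two-sided p-value (enumerate n! = 120 permutations of y under H0): p = 1.000000.
Step 5: alpha = 0.1. fail to reject H0.

tau_b = 0.0000 (C=5, D=5), p = 1.000000, fail to reject H0.


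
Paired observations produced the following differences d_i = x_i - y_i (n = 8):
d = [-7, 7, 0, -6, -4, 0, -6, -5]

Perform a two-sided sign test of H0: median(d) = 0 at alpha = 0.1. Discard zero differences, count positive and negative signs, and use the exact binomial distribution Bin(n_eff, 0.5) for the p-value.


Step 1: Discard zero differences. Original n = 8; n_eff = number of nonzero differences = 6.
Nonzero differences (with sign): -7, +7, -6, -4, -6, -5
Step 2: Count signs: positive = 1, negative = 5.
Step 3: Under H0: P(positive) = 0.5, so the number of positives S ~ Bin(6, 0.5).
Step 4: Two-sided exact p-value = sum of Bin(6,0.5) probabilities at or below the observed probability = 0.218750.
Step 5: alpha = 0.1. fail to reject H0.

n_eff = 6, pos = 1, neg = 5, p = 0.218750, fail to reject H0.


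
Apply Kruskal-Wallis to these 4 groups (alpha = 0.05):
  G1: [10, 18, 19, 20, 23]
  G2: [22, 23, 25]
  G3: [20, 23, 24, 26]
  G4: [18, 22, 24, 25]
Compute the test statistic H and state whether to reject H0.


Step 1: Combine all N = 16 observations and assign midranks.
sorted (value, group, rank): (10,G1,1), (18,G1,2.5), (18,G4,2.5), (19,G1,4), (20,G1,5.5), (20,G3,5.5), (22,G2,7.5), (22,G4,7.5), (23,G1,10), (23,G2,10), (23,G3,10), (24,G3,12.5), (24,G4,12.5), (25,G2,14.5), (25,G4,14.5), (26,G3,16)
Step 2: Sum ranks within each group.
R_1 = 23 (n_1 = 5)
R_2 = 32 (n_2 = 3)
R_3 = 44 (n_3 = 4)
R_4 = 37 (n_4 = 4)
Step 3: H = 12/(N(N+1)) * sum(R_i^2/n_i) - 3(N+1)
     = 12/(16*17) * (23^2/5 + 32^2/3 + 44^2/4 + 37^2/4) - 3*17
     = 0.044118 * 1273.38 - 51
     = 5.178676.
Step 4: Ties present; correction factor C = 1 - 54/(16^3 - 16) = 0.986765. Corrected H = 5.178676 / 0.986765 = 5.248137.
Step 5: Under H0, H ~ chi^2(3); p-value = 0.154503.
Step 6: alpha = 0.05. fail to reject H0.

H = 5.2481, df = 3, p = 0.154503, fail to reject H0.


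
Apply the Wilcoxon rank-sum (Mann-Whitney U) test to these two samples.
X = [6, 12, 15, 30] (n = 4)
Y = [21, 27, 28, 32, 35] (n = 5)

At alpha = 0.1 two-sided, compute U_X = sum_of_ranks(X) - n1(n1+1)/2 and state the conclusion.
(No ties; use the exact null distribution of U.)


Step 1: Combine and sort all 9 observations; assign midranks.
sorted (value, group): (6,X), (12,X), (15,X), (21,Y), (27,Y), (28,Y), (30,X), (32,Y), (35,Y)
ranks: 6->1, 12->2, 15->3, 21->4, 27->5, 28->6, 30->7, 32->8, 35->9
Step 2: Rank sum for X: R1 = 1 + 2 + 3 + 7 = 13.
Step 3: U_X = R1 - n1(n1+1)/2 = 13 - 4*5/2 = 13 - 10 = 3.
       U_Y = n1*n2 - U_X = 20 - 3 = 17.
Step 4: No ties, so the exact null distribution of U (based on enumerating the C(9,4) = 126 equally likely rank assignments) gives the two-sided p-value.
Step 5: p-value = 0.111111; compare to alpha = 0.1. fail to reject H0.

U_X = 3, p = 0.111111, fail to reject H0 at alpha = 0.1.


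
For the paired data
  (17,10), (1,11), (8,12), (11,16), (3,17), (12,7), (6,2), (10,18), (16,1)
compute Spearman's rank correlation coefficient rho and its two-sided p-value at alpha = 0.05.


Step 1: Rank x and y separately (midranks; no ties here).
rank(x): 17->9, 1->1, 8->4, 11->6, 3->2, 12->7, 6->3, 10->5, 16->8
rank(y): 10->4, 11->5, 12->6, 16->7, 17->8, 7->3, 2->2, 18->9, 1->1
Step 2: d_i = R_x(i) - R_y(i); compute d_i^2.
  (9-4)^2=25, (1-5)^2=16, (4-6)^2=4, (6-7)^2=1, (2-8)^2=36, (7-3)^2=16, (3-2)^2=1, (5-9)^2=16, (8-1)^2=49
sum(d^2) = 164.
Step 3: rho = 1 - 6*164 / (9*(9^2 - 1)) = 1 - 984/720 = -0.366667.
Step 4: Under H0, t = rho * sqrt((n-2)/(1-rho^2)) = -1.0427 ~ t(7).
Step 5: Two-sided p-value from the t-distribution with 7 df = 0.331740.
Step 6: alpha = 0.05. fail to reject H0.

rho = -0.3667, p = 0.331740, fail to reject H0 at alpha = 0.05.


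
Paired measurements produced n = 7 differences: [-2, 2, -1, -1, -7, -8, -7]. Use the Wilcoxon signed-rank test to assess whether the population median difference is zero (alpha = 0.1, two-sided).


Step 1: Drop any zero differences (none here) and take |d_i|.
|d| = [2, 2, 1, 1, 7, 8, 7]
Step 2: Midrank |d_i| (ties get averaged ranks).
ranks: |2|->3.5, |2|->3.5, |1|->1.5, |1|->1.5, |7|->5.5, |8|->7, |7|->5.5
Step 3: Attach original signs; sum ranks with positive sign and with negative sign.
W+ = 3.5 = 3.5
W- = 3.5 + 1.5 + 1.5 + 5.5 + 7 + 5.5 = 24.5
(Check: W+ + W- = 28 should equal n(n+1)/2 = 28.)
Step 4: Test statistic W = min(W+, W-) = 3.5.
Step 5: Ties in |d|, so use the tie-corrected normal approximation.
        E[W] = n(n+1)/4 = 7*8/4 = 14.
        Tie groups: |d|=1 (t=2), |d|=2 (t=2), |d|=7 (t=2); sum(t^3 - t) = 18.
        Var[W] = n(n+1)(2n+1)/24 - sum(t^3-t)/48 = 840/24 - 18/48 = 34.625.
        z = (W - E[W]) / sqrt(Var[W]) = (3.5 - 14) / 5.8843 = -1.7844.
        Two-sided p = 2*Phi(z) = 0.074357.
Step 6: alpha = 0.1. reject H0.

W+ = 3.5, W- = 24.5, W = min = 3.5, p = 0.074357, reject H0.


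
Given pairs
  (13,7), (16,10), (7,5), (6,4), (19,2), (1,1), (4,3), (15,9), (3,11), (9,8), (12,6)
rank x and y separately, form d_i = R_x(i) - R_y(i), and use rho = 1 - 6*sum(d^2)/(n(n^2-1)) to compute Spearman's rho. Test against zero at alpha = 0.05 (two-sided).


Step 1: Rank x and y separately (midranks; no ties here).
rank(x): 13->8, 16->10, 7->5, 6->4, 19->11, 1->1, 4->3, 15->9, 3->2, 9->6, 12->7
rank(y): 7->7, 10->10, 5->5, 4->4, 2->2, 1->1, 3->3, 9->9, 11->11, 8->8, 6->6
Step 2: d_i = R_x(i) - R_y(i); compute d_i^2.
  (8-7)^2=1, (10-10)^2=0, (5-5)^2=0, (4-4)^2=0, (11-2)^2=81, (1-1)^2=0, (3-3)^2=0, (9-9)^2=0, (2-11)^2=81, (6-8)^2=4, (7-6)^2=1
sum(d^2) = 168.
Step 3: rho = 1 - 6*168 / (11*(11^2 - 1)) = 1 - 1008/1320 = 0.236364.
Step 4: Under H0, t = rho * sqrt((n-2)/(1-rho^2)) = 0.7298 ~ t(9).
Step 5: Two-sided p-value from the t-distribution with 9 df = 0.484091.
Step 6: alpha = 0.05. fail to reject H0.

rho = 0.2364, p = 0.484091, fail to reject H0 at alpha = 0.05.


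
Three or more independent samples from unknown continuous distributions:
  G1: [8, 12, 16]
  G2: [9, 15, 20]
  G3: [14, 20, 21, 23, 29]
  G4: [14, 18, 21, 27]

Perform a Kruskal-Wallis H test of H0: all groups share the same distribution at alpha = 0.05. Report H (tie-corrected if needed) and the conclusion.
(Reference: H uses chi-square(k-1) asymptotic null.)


Step 1: Combine all N = 15 observations and assign midranks.
sorted (value, group, rank): (8,G1,1), (9,G2,2), (12,G1,3), (14,G3,4.5), (14,G4,4.5), (15,G2,6), (16,G1,7), (18,G4,8), (20,G2,9.5), (20,G3,9.5), (21,G3,11.5), (21,G4,11.5), (23,G3,13), (27,G4,14), (29,G3,15)
Step 2: Sum ranks within each group.
R_1 = 11 (n_1 = 3)
R_2 = 17.5 (n_2 = 3)
R_3 = 53.5 (n_3 = 5)
R_4 = 38 (n_4 = 4)
Step 3: H = 12/(N(N+1)) * sum(R_i^2/n_i) - 3(N+1)
     = 12/(15*16) * (11^2/3 + 17.5^2/3 + 53.5^2/5 + 38^2/4) - 3*16
     = 0.050000 * 1075.87 - 48
     = 5.793333.
Step 4: Ties present; correction factor C = 1 - 18/(15^3 - 15) = 0.994643. Corrected H = 5.793333 / 0.994643 = 5.824536.
Step 5: Under H0, H ~ chi^2(3); p-value = 0.120466.
Step 6: alpha = 0.05. fail to reject H0.

H = 5.8245, df = 3, p = 0.120466, fail to reject H0.


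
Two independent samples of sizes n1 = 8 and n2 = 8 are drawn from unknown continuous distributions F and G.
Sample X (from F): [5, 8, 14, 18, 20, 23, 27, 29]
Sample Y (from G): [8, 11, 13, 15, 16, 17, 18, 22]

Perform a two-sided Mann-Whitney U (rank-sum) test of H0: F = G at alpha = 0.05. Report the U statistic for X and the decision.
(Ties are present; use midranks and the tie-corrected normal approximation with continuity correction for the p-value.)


Step 1: Combine and sort all 16 observations; assign midranks.
sorted (value, group): (5,X), (8,X), (8,Y), (11,Y), (13,Y), (14,X), (15,Y), (16,Y), (17,Y), (18,X), (18,Y), (20,X), (22,Y), (23,X), (27,X), (29,X)
ranks: 5->1, 8->2.5, 8->2.5, 11->4, 13->5, 14->6, 15->7, 16->8, 17->9, 18->10.5, 18->10.5, 20->12, 22->13, 23->14, 27->15, 29->16
Step 2: Rank sum for X: R1 = 1 + 2.5 + 6 + 10.5 + 12 + 14 + 15 + 16 = 77.
Step 3: U_X = R1 - n1(n1+1)/2 = 77 - 8*9/2 = 77 - 36 = 41.
       U_Y = n1*n2 - U_X = 64 - 41 = 23.
Step 4: Ties are present, so use the tie-corrected normal approximation (with continuity correction) for the p-value.
Step 5: p-value = 0.371325; compare to alpha = 0.05. fail to reject H0.

U_X = 41, p = 0.371325, fail to reject H0 at alpha = 0.05.


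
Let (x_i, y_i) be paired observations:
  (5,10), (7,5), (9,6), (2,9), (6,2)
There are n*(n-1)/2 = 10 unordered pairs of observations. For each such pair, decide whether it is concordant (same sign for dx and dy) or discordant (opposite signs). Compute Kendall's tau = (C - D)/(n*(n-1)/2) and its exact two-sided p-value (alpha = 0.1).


Step 1: Enumerate the 10 unordered pairs (i,j) with i<j and classify each by sign(x_j-x_i) * sign(y_j-y_i).
  (1,2):dx=+2,dy=-5->D; (1,3):dx=+4,dy=-4->D; (1,4):dx=-3,dy=-1->C; (1,5):dx=+1,dy=-8->D
  (2,3):dx=+2,dy=+1->C; (2,4):dx=-5,dy=+4->D; (2,5):dx=-1,dy=-3->C; (3,4):dx=-7,dy=+3->D
  (3,5):dx=-3,dy=-4->C; (4,5):dx=+4,dy=-7->D
Step 2: C = 4, D = 6, total pairs = 10.
Step 3: tau = (C - D)/(n(n-1)/2) = (4 - 6)/10 = -0.200000.
Step 4: Exact two-sided p-value (enumerate n! = 120 permutations of y under H0): p = 0.816667.
Step 5: alpha = 0.1. fail to reject H0.

tau_b = -0.2000 (C=4, D=6), p = 0.816667, fail to reject H0.


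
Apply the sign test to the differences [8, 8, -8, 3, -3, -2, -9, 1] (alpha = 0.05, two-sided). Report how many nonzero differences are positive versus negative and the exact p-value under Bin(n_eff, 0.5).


Step 1: Discard zero differences. Original n = 8; n_eff = number of nonzero differences = 8.
Nonzero differences (with sign): +8, +8, -8, +3, -3, -2, -9, +1
Step 2: Count signs: positive = 4, negative = 4.
Step 3: Under H0: P(positive) = 0.5, so the number of positives S ~ Bin(8, 0.5).
Step 4: Two-sided exact p-value = sum of Bin(8,0.5) probabilities at or below the observed probability = 1.000000.
Step 5: alpha = 0.05. fail to reject H0.

n_eff = 8, pos = 4, neg = 4, p = 1.000000, fail to reject H0.


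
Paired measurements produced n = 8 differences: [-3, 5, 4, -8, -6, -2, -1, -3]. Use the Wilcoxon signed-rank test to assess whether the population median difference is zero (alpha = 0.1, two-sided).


Step 1: Drop any zero differences (none here) and take |d_i|.
|d| = [3, 5, 4, 8, 6, 2, 1, 3]
Step 2: Midrank |d_i| (ties get averaged ranks).
ranks: |3|->3.5, |5|->6, |4|->5, |8|->8, |6|->7, |2|->2, |1|->1, |3|->3.5
Step 3: Attach original signs; sum ranks with positive sign and with negative sign.
W+ = 6 + 5 = 11
W- = 3.5 + 8 + 7 + 2 + 1 + 3.5 = 25
(Check: W+ + W- = 36 should equal n(n+1)/2 = 36.)
Step 4: Test statistic W = min(W+, W-) = 11.
Step 5: Ties in |d|, so use the tie-corrected normal approximation.
        E[W] = n(n+1)/4 = 8*9/4 = 18.
        Tie groups: |d|=3 (t=2); sum(t^3 - t) = 6.
        Var[W] = n(n+1)(2n+1)/24 - sum(t^3-t)/48 = 1224/24 - 6/48 = 50.875.
        z = (W - E[W]) / sqrt(Var[W]) = (11 - 18) / 7.1327 = -0.9814.
        Two-sided p = 2*Phi(z) = 0.326396.
Step 6: alpha = 0.1. fail to reject H0.

W+ = 11, W- = 25, W = min = 11, p = 0.326396, fail to reject H0.
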